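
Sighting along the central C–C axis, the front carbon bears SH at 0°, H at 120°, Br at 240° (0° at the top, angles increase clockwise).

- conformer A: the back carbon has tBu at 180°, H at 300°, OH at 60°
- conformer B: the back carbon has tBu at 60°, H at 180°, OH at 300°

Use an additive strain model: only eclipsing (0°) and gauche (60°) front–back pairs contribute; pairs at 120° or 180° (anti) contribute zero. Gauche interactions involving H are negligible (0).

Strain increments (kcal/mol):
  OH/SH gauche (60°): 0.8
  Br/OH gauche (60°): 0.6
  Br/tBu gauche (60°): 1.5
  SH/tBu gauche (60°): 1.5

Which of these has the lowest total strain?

A

A is staggered. SH at 0° is gauche with OH at 60° (0.8); Br at 240° is gauche with tBu at 180° (1.5). Total 2.3 kcal/mol.
B is staggered. SH at 0° is gauche with tBu at 60° (1.5); SH at 0° is gauche with OH at 300° (0.8); Br at 240° is gauche with OH at 300° (0.6). Total 2.9 kcal/mol.
A has the lowest total (2.3 kcal/mol).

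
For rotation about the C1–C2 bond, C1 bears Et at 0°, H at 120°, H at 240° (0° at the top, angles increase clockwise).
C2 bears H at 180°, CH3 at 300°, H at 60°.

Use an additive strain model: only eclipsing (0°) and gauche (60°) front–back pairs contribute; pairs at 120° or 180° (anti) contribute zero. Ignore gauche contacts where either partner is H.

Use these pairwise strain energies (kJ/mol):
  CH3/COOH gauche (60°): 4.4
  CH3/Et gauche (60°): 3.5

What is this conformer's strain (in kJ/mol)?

3.5 kJ/mol

This conformer (staggered): Et(0°)/CH3(300°) gauche 3.5 → 3.5 kJ/mol.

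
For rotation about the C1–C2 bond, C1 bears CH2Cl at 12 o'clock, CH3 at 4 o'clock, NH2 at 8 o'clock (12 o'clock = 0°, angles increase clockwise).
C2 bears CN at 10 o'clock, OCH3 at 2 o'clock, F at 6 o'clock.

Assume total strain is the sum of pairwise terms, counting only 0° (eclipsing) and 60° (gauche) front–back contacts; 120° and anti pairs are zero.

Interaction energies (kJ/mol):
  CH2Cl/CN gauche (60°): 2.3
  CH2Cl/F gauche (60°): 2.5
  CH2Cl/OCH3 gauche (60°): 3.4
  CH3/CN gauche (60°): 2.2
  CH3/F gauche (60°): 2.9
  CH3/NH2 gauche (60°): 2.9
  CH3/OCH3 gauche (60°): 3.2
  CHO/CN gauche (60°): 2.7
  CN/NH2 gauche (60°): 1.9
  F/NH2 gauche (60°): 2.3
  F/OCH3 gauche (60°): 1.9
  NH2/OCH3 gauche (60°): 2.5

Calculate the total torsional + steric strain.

16.0 kJ/mol

This conformer is staggered. CH2Cl at 0° is gauche with CN at 300° (2.3); CH2Cl at 0° is gauche with OCH3 at 60° (3.4); CH3 at 120° is gauche with OCH3 at 60° (3.2); CH3 at 120° is gauche with F at 180° (2.9); NH2 at 240° is gauche with CN at 300° (1.9); NH2 at 240° is gauche with F at 180° (2.3). Total 16.0 kJ/mol.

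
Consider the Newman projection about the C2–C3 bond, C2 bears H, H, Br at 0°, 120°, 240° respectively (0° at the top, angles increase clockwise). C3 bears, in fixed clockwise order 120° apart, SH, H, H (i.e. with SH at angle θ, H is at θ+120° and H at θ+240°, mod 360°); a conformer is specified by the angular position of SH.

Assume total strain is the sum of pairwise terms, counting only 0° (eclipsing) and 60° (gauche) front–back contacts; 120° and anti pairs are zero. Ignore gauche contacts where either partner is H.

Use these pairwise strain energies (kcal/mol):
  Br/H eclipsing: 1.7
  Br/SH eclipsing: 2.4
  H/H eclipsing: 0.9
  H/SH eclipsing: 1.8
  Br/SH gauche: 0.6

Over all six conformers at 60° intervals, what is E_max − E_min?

SH at 0° (eclipsed): H(0°)/SH(0°) eclipsed 1.8; H(120°)/H(120°) eclipsed 0.9; Br(240°)/H(240°) eclipsed 1.7 → 4.4 kcal/mol.
SH at 60° (staggered): no non-H gauche contacts → 0.0 kcal/mol.
SH at 120° (eclipsed): H(0°)/H(0°) eclipsed 0.9; H(120°)/SH(120°) eclipsed 1.8; Br(240°)/H(240°) eclipsed 1.7 → 4.4 kcal/mol.
SH at 180° (staggered): Br(240°)/SH(180°) gauche 0.6 → 0.6 kcal/mol.
SH at 240° (eclipsed): H(0°)/H(0°) eclipsed 0.9; H(120°)/H(120°) eclipsed 0.9; Br(240°)/SH(240°) eclipsed 2.4 → 4.2 kcal/mol.
SH at 300° (staggered): Br(240°)/SH(300°) gauche 0.6 → 0.6 kcal/mol.
Max at 0° (4.4 kcal/mol), min at 60° (0.0 kcal/mol); barrier = 4.4 kcal/mol.

4.4 kcal/mol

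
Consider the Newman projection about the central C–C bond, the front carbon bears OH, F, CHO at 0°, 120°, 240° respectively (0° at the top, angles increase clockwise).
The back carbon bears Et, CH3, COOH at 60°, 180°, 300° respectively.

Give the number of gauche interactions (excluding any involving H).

Non-H gauche pairs: OH(0°)/Et(60°); OH(0°)/COOH(300°); F(120°)/Et(60°); F(120°)/CH3(180°); CHO(240°)/CH3(180°); CHO(240°)/COOH(300°) — 6 interactions.

6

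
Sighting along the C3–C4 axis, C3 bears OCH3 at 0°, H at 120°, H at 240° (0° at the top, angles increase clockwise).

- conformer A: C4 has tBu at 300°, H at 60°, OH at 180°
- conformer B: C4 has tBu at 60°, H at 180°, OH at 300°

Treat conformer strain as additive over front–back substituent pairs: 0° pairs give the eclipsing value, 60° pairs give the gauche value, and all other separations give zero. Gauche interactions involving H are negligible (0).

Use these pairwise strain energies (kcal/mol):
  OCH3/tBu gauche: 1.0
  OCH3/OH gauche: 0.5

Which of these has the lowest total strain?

A (staggered): OCH3–tBu gauche; 1.0 = 1.0 kcal/mol.
B (staggered): OCH3–tBu gauche, OCH3–OH gauche; 1.0 + 0.5 = 1.5 kcal/mol.
A has the lowest total (1.0 kcal/mol).

A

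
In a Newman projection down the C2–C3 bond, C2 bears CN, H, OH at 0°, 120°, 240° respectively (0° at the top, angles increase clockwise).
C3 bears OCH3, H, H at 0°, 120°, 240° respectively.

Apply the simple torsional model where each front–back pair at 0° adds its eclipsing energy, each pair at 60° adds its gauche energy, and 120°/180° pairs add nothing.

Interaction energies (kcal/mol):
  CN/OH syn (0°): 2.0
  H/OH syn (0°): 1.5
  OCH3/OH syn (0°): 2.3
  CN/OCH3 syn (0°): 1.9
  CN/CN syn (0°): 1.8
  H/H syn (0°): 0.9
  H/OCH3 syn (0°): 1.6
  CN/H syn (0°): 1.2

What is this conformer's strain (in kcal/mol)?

This conformer (eclipsed): CN(0°)/OCH3(0°) eclipsed 1.9; H(120°)/H(120°) eclipsed 0.9; OH(240°)/H(240°) eclipsed 1.5 → 4.3 kcal/mol.

4.3 kcal/mol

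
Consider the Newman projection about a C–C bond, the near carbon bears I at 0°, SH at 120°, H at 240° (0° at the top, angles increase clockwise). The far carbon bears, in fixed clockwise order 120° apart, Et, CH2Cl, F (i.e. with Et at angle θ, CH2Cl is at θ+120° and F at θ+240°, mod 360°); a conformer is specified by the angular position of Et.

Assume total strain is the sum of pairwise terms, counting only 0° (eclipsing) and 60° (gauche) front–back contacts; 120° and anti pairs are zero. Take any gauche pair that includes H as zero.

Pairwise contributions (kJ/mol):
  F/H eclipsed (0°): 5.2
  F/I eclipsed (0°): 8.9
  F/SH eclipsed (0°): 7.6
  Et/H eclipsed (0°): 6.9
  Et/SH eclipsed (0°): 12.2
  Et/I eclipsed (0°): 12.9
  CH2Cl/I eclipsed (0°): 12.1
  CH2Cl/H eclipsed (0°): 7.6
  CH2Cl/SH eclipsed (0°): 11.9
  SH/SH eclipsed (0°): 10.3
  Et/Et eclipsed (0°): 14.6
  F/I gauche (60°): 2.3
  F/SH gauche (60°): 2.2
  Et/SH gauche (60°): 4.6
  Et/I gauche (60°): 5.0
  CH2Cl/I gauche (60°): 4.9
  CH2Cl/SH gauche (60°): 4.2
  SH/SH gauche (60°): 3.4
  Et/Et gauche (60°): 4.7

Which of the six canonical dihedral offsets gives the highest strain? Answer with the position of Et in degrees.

Et at 0° is eclipsed. I at 0° is eclipsed with Et at 0° (12.9); SH at 120° is eclipsed with CH2Cl at 120° (11.9); H at 240° is eclipsed with F at 240° (5.2). Total 30.0 kJ/mol.
Et at 60° is staggered. I at 0° is gauche with Et at 60° (5.0); I at 0° is gauche with F at 300° (2.3); SH at 120° is gauche with Et at 60° (4.6); SH at 120° is gauche with CH2Cl at 180° (4.2). Total 16.1 kJ/mol.
Et at 120° is eclipsed. I at 0° is eclipsed with F at 0° (8.9); SH at 120° is eclipsed with Et at 120° (12.2); H at 240° is eclipsed with CH2Cl at 240° (7.6). Total 28.7 kJ/mol.
Et at 180° is staggered. I at 0° is gauche with CH2Cl at 300° (4.9); I at 0° is gauche with F at 60° (2.3); SH at 120° is gauche with Et at 180° (4.6); SH at 120° is gauche with F at 60° (2.2). Total 14.0 kJ/mol.
Et at 240° is eclipsed. I at 0° is eclipsed with CH2Cl at 0° (12.1); SH at 120° is eclipsed with F at 120° (7.6); H at 240° is eclipsed with Et at 240° (6.9). Total 26.6 kJ/mol.
Et at 300° is staggered. I at 0° is gauche with Et at 300° (5.0); I at 0° is gauche with CH2Cl at 60° (4.9); SH at 120° is gauche with CH2Cl at 60° (4.2); SH at 120° is gauche with F at 180° (2.2). Total 16.3 kJ/mol.
The maximum (30.0 kJ/mol) occurs with Et at 0°.

0°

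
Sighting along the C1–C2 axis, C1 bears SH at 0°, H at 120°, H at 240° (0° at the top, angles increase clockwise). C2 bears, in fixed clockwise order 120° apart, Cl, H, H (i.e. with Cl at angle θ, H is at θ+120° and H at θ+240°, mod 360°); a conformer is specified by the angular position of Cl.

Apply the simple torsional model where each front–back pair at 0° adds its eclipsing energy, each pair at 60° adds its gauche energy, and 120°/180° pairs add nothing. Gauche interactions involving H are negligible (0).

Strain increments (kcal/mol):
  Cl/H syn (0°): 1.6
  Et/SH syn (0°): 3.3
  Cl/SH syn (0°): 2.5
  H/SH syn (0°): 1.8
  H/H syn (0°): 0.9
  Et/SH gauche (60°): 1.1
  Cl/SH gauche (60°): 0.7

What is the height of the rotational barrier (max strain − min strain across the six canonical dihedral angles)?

4.3 kcal/mol

Cl at 0° (eclipsed): SH(0°)/Cl(0°) eclipsed 2.5; H(120°)/H(120°) eclipsed 0.9; H(240°)/H(240°) eclipsed 0.9 → 4.3 kcal/mol.
Cl at 60° (staggered): SH(0°)/Cl(60°) gauche 0.7 → 0.7 kcal/mol.
Cl at 120° (eclipsed): SH(0°)/H(0°) eclipsed 1.8; H(120°)/Cl(120°) eclipsed 1.6; H(240°)/H(240°) eclipsed 0.9 → 4.3 kcal/mol.
Cl at 180° (staggered): no non-H gauche contacts → 0.0 kcal/mol.
Cl at 240° (eclipsed): SH(0°)/H(0°) eclipsed 1.8; H(120°)/H(120°) eclipsed 0.9; H(240°)/Cl(240°) eclipsed 1.6 → 4.3 kcal/mol.
Cl at 300° (staggered): SH(0°)/Cl(300°) gauche 0.7 → 0.7 kcal/mol.
Max at 0° (4.3 kcal/mol), min at 180° (0.0 kcal/mol); barrier = 4.3 kcal/mol.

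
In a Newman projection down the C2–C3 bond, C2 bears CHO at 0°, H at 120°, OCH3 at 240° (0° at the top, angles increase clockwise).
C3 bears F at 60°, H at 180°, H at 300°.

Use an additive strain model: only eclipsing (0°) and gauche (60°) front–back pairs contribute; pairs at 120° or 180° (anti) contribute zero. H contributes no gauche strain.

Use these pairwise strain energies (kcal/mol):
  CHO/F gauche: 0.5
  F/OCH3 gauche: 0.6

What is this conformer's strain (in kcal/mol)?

0.5 kcal/mol

This conformer is staggered. CHO at 0° is gauche with F at 60° (0.5). Total 0.5 kcal/mol.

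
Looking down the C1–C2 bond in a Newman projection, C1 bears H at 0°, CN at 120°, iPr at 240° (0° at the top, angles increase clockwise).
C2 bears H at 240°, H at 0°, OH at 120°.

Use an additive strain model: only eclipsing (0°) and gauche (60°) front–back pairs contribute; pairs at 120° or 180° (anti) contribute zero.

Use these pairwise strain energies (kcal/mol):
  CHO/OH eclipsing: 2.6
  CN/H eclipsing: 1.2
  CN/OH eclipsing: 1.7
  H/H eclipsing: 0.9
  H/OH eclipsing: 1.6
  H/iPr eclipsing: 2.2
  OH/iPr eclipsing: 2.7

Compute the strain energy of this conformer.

This conformer (eclipsed): H(0°)/H(0°) eclipsed 0.9; CN(120°)/OH(120°) eclipsed 1.7; iPr(240°)/H(240°) eclipsed 2.2 → 4.8 kcal/mol.

4.8 kcal/mol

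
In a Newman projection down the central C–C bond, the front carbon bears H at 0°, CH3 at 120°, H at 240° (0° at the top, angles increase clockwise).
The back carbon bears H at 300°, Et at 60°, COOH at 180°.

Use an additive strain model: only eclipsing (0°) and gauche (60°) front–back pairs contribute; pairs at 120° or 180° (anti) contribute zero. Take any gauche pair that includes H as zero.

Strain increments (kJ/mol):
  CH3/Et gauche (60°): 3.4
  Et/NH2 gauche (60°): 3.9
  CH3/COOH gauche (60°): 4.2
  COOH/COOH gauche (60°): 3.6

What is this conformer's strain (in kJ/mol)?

7.6 kJ/mol

This conformer (staggered): CH3–Et gauche, CH3–COOH gauche; 3.4 + 4.2 = 7.6 kJ/mol.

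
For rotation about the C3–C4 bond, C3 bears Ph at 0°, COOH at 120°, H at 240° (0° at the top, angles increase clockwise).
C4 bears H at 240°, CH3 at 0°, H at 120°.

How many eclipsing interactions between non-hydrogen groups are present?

Non-H eclipsing pairs: Ph(0°)/CH3(0°) — 1 interaction.

1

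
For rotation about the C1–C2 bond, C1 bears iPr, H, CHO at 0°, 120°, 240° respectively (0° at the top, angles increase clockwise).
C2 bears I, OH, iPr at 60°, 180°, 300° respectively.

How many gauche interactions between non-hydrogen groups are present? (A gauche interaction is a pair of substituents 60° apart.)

Non-H gauche pairs: iPr(0°)/I(60°); iPr(0°)/iPr(300°); CHO(240°)/OH(180°); CHO(240°)/iPr(300°) — 4 interactions.

4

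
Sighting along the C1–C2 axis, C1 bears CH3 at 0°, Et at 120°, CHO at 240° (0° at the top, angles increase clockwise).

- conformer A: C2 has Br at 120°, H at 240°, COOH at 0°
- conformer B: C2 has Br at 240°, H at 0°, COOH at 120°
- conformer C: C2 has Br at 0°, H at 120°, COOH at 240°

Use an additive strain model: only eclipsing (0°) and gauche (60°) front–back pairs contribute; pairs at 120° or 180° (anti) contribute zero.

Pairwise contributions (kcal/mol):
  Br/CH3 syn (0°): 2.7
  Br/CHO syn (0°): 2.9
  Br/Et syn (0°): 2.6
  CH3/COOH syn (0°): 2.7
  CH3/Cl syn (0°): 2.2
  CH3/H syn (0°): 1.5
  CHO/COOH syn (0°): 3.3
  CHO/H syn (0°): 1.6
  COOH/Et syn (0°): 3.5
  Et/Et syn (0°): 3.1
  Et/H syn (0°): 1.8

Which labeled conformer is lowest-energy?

A

A is eclipsed. CH3 at 0° is eclipsed with COOH at 0° (2.7); Et at 120° is eclipsed with Br at 120° (2.6); CHO at 240° is eclipsed with H at 240° (1.6). Total 6.9 kcal/mol.
B is eclipsed. CH3 at 0° is eclipsed with H at 0° (1.5); Et at 120° is eclipsed with COOH at 120° (3.5); CHO at 240° is eclipsed with Br at 240° (2.9). Total 7.9 kcal/mol.
C is eclipsed. CH3 at 0° is eclipsed with Br at 0° (2.7); Et at 120° is eclipsed with H at 120° (1.8); CHO at 240° is eclipsed with COOH at 240° (3.3). Total 7.8 kcal/mol.
A has the lowest total (6.9 kcal/mol).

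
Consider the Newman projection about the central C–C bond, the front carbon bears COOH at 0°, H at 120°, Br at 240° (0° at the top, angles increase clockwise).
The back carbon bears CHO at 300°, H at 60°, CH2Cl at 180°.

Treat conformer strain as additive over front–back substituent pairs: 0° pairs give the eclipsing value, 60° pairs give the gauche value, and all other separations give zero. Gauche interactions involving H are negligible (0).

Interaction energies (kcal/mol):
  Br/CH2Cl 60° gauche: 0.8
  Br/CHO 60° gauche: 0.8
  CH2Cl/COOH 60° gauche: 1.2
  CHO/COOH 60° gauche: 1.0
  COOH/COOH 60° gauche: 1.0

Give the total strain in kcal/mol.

2.6 kcal/mol

This conformer (staggered): COOH–CHO gauche, Br–CHO gauche, Br–CH2Cl gauche; 1.0 + 0.8 + 0.8 = 2.6 kcal/mol.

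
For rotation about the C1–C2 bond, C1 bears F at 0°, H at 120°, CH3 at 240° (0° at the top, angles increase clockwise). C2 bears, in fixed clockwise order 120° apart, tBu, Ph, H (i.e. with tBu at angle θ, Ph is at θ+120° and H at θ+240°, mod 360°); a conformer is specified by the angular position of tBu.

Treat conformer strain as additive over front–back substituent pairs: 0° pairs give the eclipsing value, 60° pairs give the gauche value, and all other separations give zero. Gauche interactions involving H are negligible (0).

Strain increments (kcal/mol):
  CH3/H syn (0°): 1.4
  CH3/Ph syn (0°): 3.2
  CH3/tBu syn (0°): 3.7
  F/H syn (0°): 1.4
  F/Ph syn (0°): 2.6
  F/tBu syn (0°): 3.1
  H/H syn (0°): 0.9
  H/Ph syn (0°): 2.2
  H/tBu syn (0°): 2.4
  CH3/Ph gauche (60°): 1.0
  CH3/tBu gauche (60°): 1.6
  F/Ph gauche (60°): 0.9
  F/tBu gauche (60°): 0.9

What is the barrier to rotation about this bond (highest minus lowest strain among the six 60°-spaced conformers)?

5.3 kcal/mol

tBu at 0° (eclipsed): F(0°)/tBu(0°) eclipsed 3.1; H(120°)/Ph(120°) eclipsed 2.2; CH3(240°)/H(240°) eclipsed 1.4 → 6.7 kcal/mol.
tBu at 60° (staggered): F(0°)/tBu(60°) gauche 0.9; CH3(240°)/Ph(180°) gauche 1.0 → 1.9 kcal/mol.
tBu at 120° (eclipsed): F(0°)/H(0°) eclipsed 1.4; H(120°)/tBu(120°) eclipsed 2.4; CH3(240°)/Ph(240°) eclipsed 3.2 → 7.0 kcal/mol.
tBu at 180° (staggered): F(0°)/Ph(300°) gauche 0.9; CH3(240°)/tBu(180°) gauche 1.6; CH3(240°)/Ph(300°) gauche 1.0 → 3.5 kcal/mol.
tBu at 240° (eclipsed): F(0°)/Ph(0°) eclipsed 2.6; H(120°)/H(120°) eclipsed 0.9; CH3(240°)/tBu(240°) eclipsed 3.7 → 7.2 kcal/mol.
tBu at 300° (staggered): F(0°)/tBu(300°) gauche 0.9; F(0°)/Ph(60°) gauche 0.9; CH3(240°)/tBu(300°) gauche 1.6 → 3.4 kcal/mol.
Max at 240° (7.2 kcal/mol), min at 60° (1.9 kcal/mol); barrier = 5.3 kcal/mol.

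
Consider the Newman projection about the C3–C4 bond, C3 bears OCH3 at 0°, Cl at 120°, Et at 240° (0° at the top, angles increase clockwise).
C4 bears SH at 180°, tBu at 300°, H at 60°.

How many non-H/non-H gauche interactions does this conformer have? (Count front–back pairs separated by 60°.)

4

Non-H gauche pairs: OCH3(0°)/tBu(300°); Cl(120°)/SH(180°); Et(240°)/SH(180°); Et(240°)/tBu(300°) — 4 interactions.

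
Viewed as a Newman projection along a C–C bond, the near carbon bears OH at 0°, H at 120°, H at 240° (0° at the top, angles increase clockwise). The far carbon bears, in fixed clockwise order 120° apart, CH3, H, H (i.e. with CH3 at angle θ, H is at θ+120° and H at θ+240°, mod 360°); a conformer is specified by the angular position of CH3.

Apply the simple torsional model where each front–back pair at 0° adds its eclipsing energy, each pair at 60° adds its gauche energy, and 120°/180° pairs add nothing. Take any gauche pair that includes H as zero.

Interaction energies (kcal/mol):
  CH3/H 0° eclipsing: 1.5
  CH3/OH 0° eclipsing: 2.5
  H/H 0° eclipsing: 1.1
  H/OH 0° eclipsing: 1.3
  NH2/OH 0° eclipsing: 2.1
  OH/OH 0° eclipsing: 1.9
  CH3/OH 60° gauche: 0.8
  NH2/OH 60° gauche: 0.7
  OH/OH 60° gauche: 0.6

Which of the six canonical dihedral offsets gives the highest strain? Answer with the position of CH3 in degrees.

0°

CH3 at 0° is eclipsed. OH at 0° is eclipsed with CH3 at 0° (2.5); H at 120° is eclipsed with H at 120° (1.1); H at 240° is eclipsed with H at 240° (1.1). Total 4.7 kcal/mol.
CH3 at 60° is staggered. OH at 0° is gauche with CH3 at 60° (0.8). Total 0.8 kcal/mol.
CH3 at 120° is eclipsed. OH at 0° is eclipsed with H at 0° (1.3); H at 120° is eclipsed with CH3 at 120° (1.5); H at 240° is eclipsed with H at 240° (1.1). Total 3.9 kcal/mol.
CH3 at 180° (staggered): no non-H gauche contacts → 0.0 kcal/mol.
CH3 at 240° is eclipsed. OH at 0° is eclipsed with H at 0° (1.3); H at 120° is eclipsed with H at 120° (1.1); H at 240° is eclipsed with CH3 at 240° (1.5). Total 3.9 kcal/mol.
CH3 at 300° is staggered. OH at 0° is gauche with CH3 at 300° (0.8). Total 0.8 kcal/mol.
The maximum (4.7 kcal/mol) occurs with CH3 at 0°.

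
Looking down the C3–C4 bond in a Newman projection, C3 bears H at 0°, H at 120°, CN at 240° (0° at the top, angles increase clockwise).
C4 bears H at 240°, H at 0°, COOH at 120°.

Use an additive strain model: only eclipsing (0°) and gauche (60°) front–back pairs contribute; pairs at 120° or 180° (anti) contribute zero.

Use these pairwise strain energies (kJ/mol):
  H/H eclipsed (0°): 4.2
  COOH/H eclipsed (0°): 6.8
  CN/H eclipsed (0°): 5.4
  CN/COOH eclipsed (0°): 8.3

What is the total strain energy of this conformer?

16.4 kJ/mol

This conformer (eclipsed): H–H eclipsed, H–COOH eclipsed, CN–H eclipsed; 4.2 + 6.8 + 5.4 = 16.4 kJ/mol.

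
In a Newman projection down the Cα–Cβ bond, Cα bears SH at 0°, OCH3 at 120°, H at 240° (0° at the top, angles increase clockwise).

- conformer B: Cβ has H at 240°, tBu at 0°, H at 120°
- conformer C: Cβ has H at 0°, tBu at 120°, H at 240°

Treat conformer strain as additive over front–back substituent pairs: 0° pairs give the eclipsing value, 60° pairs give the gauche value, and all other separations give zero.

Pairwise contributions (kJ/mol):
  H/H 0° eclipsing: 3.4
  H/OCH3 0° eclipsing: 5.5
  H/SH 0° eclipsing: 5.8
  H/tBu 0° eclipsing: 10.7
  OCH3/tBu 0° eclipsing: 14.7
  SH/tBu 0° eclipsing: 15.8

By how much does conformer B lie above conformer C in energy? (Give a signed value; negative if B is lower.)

B (eclipsed): SH(0°)/tBu(0°) eclipsed 15.8; OCH3(120°)/H(120°) eclipsed 5.5; H(240°)/H(240°) eclipsed 3.4 → 24.7 kJ/mol.
C (eclipsed): SH(0°)/H(0°) eclipsed 5.8; OCH3(120°)/tBu(120°) eclipsed 14.7; H(240°)/H(240°) eclipsed 3.4 → 23.9 kJ/mol.
E(B) − E(C) = 24.7 − 23.9 = +0.8 kJ/mol.

+0.8 kJ/mol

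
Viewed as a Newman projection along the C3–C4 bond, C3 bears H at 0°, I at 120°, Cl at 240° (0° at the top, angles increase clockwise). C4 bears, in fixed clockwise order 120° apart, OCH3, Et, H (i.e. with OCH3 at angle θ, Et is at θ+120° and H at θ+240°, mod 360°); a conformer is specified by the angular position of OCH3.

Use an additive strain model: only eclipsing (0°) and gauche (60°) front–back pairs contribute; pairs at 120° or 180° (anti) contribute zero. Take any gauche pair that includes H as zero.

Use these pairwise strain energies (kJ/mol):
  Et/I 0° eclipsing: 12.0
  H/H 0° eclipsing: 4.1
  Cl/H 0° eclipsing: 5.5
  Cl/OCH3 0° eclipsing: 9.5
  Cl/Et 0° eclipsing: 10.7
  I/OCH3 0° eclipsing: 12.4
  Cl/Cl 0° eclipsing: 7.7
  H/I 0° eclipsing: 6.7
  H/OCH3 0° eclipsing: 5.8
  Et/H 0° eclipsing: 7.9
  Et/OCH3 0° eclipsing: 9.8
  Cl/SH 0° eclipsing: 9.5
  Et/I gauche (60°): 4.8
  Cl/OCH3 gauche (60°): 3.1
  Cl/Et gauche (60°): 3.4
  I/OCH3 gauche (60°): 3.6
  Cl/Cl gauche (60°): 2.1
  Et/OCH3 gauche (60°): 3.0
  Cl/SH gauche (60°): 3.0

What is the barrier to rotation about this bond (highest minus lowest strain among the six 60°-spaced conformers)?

19.3 kJ/mol

OCH3 at 0° is eclipsed. H at 0° is eclipsed with OCH3 at 0° (5.8); I at 120° is eclipsed with Et at 120° (12.0); Cl at 240° is eclipsed with H at 240° (5.5). Total 23.3 kJ/mol.
OCH3 at 60° is staggered. I at 120° is gauche with OCH3 at 60° (3.6); I at 120° is gauche with Et at 180° (4.8); Cl at 240° is gauche with Et at 180° (3.4). Total 11.8 kJ/mol.
OCH3 at 120° is eclipsed. H at 0° is eclipsed with H at 0° (4.1); I at 120° is eclipsed with OCH3 at 120° (12.4); Cl at 240° is eclipsed with Et at 240° (10.7). Total 27.2 kJ/mol.
OCH3 at 180° is staggered. I at 120° is gauche with OCH3 at 180° (3.6); Cl at 240° is gauche with OCH3 at 180° (3.1); Cl at 240° is gauche with Et at 300° (3.4). Total 10.1 kJ/mol.
OCH3 at 240° is eclipsed. H at 0° is eclipsed with Et at 0° (7.9); I at 120° is eclipsed with H at 120° (6.7); Cl at 240° is eclipsed with OCH3 at 240° (9.5). Total 24.1 kJ/mol.
OCH3 at 300° is staggered. I at 120° is gauche with Et at 60° (4.8); Cl at 240° is gauche with OCH3 at 300° (3.1). Total 7.9 kJ/mol.
Max at 120° (27.2 kJ/mol), min at 300° (7.9 kJ/mol); barrier = 19.3 kJ/mol.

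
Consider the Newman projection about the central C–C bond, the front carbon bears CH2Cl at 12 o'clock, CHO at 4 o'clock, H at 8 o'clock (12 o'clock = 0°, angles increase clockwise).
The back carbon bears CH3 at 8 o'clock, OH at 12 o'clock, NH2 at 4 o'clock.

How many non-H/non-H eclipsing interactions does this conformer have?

2

Non-H eclipsing pairs: CH2Cl(0°)/OH(0°); CHO(120°)/NH2(120°) — 2 interactions.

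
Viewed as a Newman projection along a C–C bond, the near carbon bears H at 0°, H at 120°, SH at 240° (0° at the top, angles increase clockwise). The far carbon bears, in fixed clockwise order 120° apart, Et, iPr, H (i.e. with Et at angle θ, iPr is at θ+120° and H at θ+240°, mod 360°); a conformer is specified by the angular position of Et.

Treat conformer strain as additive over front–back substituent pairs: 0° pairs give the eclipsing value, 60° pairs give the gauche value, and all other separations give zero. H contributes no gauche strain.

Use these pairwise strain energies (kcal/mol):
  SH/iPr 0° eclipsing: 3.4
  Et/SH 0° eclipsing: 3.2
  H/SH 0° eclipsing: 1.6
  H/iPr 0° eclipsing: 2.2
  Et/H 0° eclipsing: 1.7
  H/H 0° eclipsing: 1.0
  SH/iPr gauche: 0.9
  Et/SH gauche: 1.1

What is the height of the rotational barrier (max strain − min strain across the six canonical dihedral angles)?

5.5 kcal/mol

Et at 0° (eclipsed): H(0°)/Et(0°) eclipsed 1.7; H(120°)/iPr(120°) eclipsed 2.2; SH(240°)/H(240°) eclipsed 1.6 → 5.5 kcal/mol.
Et at 60° (staggered): SH(240°)/iPr(180°) gauche 0.9 → 0.9 kcal/mol.
Et at 120° (eclipsed): H(0°)/H(0°) eclipsed 1.0; H(120°)/Et(120°) eclipsed 1.7; SH(240°)/iPr(240°) eclipsed 3.4 → 6.1 kcal/mol.
Et at 180° (staggered): SH(240°)/Et(180°) gauche 1.1; SH(240°)/iPr(300°) gauche 0.9 → 2.0 kcal/mol.
Et at 240° (eclipsed): H(0°)/iPr(0°) eclipsed 2.2; H(120°)/H(120°) eclipsed 1.0; SH(240°)/Et(240°) eclipsed 3.2 → 6.4 kcal/mol.
Et at 300° (staggered): SH(240°)/Et(300°) gauche 1.1 → 1.1 kcal/mol.
Max at 240° (6.4 kcal/mol), min at 60° (0.9 kcal/mol); barrier = 5.5 kcal/mol.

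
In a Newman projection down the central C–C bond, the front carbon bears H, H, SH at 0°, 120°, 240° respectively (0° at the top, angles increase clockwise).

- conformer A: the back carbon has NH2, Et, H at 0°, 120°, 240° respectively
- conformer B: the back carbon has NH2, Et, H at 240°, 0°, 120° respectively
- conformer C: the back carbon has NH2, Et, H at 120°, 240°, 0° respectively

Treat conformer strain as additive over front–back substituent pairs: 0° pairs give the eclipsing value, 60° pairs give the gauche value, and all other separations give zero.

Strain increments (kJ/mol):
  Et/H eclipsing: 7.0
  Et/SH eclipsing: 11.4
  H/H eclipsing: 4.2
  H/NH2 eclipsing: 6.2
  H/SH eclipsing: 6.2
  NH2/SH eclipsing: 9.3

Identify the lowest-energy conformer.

A

A (eclipsed): H(0°)/NH2(0°) eclipsed 6.2; H(120°)/Et(120°) eclipsed 7.0; SH(240°)/H(240°) eclipsed 6.2 → 19.4 kJ/mol.
B (eclipsed): H(0°)/Et(0°) eclipsed 7.0; H(120°)/H(120°) eclipsed 4.2; SH(240°)/NH2(240°) eclipsed 9.3 → 20.5 kJ/mol.
C (eclipsed): H(0°)/H(0°) eclipsed 4.2; H(120°)/NH2(120°) eclipsed 6.2; SH(240°)/Et(240°) eclipsed 11.4 → 21.8 kJ/mol.
A has the lowest total (19.4 kJ/mol).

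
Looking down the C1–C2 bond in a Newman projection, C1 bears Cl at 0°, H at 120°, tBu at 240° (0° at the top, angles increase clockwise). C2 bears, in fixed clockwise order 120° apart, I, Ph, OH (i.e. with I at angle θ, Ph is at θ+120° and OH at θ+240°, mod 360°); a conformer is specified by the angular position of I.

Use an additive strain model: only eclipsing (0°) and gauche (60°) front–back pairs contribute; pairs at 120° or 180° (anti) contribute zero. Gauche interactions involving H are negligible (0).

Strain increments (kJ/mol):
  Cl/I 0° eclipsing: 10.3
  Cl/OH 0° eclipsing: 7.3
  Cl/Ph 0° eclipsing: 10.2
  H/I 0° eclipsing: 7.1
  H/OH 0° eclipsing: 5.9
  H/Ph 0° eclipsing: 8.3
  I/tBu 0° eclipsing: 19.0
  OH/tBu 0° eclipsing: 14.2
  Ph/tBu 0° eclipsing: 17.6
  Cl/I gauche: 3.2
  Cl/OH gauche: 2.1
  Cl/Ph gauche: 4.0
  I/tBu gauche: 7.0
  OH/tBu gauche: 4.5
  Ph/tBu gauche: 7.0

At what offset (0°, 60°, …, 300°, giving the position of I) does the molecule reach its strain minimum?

I at 0° (eclipsed): Cl–I eclipsed, H–Ph eclipsed, tBu–OH eclipsed; 10.3 + 8.3 + 14.2 = 32.8 kJ/mol.
I at 60° (staggered): Cl–I gauche, Cl–OH gauche, tBu–Ph gauche, tBu–OH gauche; 3.2 + 2.1 + 7.0 + 4.5 = 16.8 kJ/mol.
I at 120° (eclipsed): Cl–OH eclipsed, H–I eclipsed, tBu–Ph eclipsed; 7.3 + 7.1 + 17.6 = 32.0 kJ/mol.
I at 180° (staggered): Cl–Ph gauche, Cl–OH gauche, tBu–I gauche, tBu–Ph gauche; 4.0 + 2.1 + 7.0 + 7.0 = 20.1 kJ/mol.
I at 240° (eclipsed): Cl–Ph eclipsed, H–OH eclipsed, tBu–I eclipsed; 10.2 + 5.9 + 19.0 = 35.1 kJ/mol.
I at 300° (staggered): Cl–I gauche, Cl–Ph gauche, tBu–I gauche, tBu–OH gauche; 3.2 + 4.0 + 7.0 + 4.5 = 18.7 kJ/mol.
The minimum (16.8 kJ/mol) occurs with I at 60°.

60°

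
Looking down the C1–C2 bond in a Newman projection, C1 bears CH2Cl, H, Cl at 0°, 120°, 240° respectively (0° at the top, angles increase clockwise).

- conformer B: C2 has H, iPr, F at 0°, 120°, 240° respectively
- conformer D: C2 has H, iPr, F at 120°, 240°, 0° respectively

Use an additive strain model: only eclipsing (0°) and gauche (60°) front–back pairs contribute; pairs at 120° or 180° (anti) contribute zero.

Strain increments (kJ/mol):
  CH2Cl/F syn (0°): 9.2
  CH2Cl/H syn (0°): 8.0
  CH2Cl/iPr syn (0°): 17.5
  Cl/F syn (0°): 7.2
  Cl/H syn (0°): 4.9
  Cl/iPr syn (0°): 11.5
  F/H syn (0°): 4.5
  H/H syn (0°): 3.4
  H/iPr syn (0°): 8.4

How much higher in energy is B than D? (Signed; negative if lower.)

B is eclipsed. CH2Cl at 0° is eclipsed with H at 0° (8.0); H at 120° is eclipsed with iPr at 120° (8.4); Cl at 240° is eclipsed with F at 240° (7.2). Total 23.6 kJ/mol.
D is eclipsed. CH2Cl at 0° is eclipsed with F at 0° (9.2); H at 120° is eclipsed with H at 120° (3.4); Cl at 240° is eclipsed with iPr at 240° (11.5). Total 24.1 kJ/mol.
E(B) − E(D) = 23.6 − 24.1 = -0.5 kJ/mol.

-0.5 kJ/mol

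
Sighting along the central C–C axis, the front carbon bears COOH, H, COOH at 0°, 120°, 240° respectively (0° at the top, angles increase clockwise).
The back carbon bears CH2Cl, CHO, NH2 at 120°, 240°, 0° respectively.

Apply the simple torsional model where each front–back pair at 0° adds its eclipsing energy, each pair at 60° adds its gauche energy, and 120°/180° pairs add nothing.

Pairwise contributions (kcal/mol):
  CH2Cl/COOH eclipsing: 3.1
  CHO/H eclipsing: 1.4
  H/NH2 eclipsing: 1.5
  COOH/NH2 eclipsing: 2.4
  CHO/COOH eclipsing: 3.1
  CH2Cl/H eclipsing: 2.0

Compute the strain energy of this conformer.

7.5 kcal/mol

This conformer (eclipsed): COOH–NH2 eclipsed, H–CH2Cl eclipsed, COOH–CHO eclipsed; 2.4 + 2.0 + 3.1 = 7.5 kcal/mol.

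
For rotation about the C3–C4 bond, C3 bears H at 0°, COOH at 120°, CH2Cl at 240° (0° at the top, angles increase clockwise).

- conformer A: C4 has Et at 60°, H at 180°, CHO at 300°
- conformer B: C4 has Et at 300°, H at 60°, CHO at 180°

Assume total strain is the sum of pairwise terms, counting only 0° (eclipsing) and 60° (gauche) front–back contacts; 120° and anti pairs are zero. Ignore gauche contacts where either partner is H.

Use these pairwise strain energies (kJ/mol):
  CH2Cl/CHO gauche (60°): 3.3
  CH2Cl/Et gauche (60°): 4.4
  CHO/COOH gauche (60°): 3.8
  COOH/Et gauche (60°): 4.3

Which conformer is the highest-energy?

A (staggered): COOH–Et gauche, CH2Cl–CHO gauche; 4.3 + 3.3 = 7.6 kJ/mol.
B (staggered): COOH–CHO gauche, CH2Cl–Et gauche, CH2Cl–CHO gauche; 3.8 + 4.4 + 3.3 = 11.5 kJ/mol.
B has the highest total (11.5 kJ/mol).

B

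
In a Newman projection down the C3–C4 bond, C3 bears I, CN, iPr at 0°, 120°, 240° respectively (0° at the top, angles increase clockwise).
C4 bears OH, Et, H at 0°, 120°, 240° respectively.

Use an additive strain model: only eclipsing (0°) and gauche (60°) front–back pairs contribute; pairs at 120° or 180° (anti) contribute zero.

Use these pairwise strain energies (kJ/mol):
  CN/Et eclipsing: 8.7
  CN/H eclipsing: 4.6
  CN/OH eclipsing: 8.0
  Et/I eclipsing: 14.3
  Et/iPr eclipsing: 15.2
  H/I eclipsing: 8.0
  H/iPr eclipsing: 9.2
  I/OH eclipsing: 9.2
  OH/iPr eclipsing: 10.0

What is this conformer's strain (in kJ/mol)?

This conformer (eclipsed): I(0°)/OH(0°) eclipsed 9.2; CN(120°)/Et(120°) eclipsed 8.7; iPr(240°)/H(240°) eclipsed 9.2 → 27.1 kJ/mol.

27.1 kJ/mol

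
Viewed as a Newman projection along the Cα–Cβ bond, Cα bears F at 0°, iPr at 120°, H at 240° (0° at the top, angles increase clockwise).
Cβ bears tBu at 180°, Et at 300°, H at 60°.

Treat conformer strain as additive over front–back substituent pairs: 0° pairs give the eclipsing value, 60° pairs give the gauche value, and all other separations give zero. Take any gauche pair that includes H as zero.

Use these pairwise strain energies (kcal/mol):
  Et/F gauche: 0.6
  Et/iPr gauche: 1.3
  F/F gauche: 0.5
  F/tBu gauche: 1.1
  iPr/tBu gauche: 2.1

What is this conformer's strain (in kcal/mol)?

2.7 kcal/mol

This conformer is staggered. F at 0° is gauche with Et at 300° (0.6); iPr at 120° is gauche with tBu at 180° (2.1). Total 2.7 kcal/mol.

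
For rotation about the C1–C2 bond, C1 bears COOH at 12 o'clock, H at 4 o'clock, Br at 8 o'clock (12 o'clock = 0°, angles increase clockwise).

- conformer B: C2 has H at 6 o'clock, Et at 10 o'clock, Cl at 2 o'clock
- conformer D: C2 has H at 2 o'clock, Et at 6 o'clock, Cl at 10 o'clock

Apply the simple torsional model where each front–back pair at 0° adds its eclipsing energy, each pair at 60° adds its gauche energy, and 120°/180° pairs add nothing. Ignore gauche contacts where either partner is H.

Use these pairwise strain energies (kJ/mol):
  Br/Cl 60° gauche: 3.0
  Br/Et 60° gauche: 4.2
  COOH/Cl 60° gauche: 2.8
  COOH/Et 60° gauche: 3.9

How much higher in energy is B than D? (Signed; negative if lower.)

B (staggered): COOH(0°)/Et(300°) gauche 3.9; COOH(0°)/Cl(60°) gauche 2.8; Br(240°)/Et(300°) gauche 4.2 → 10.9 kJ/mol.
D (staggered): COOH(0°)/Cl(300°) gauche 2.8; Br(240°)/Et(180°) gauche 4.2; Br(240°)/Cl(300°) gauche 3.0 → 10.0 kJ/mol.
E(B) − E(D) = 10.9 − 10.0 = +0.9 kJ/mol.

+0.9 kJ/mol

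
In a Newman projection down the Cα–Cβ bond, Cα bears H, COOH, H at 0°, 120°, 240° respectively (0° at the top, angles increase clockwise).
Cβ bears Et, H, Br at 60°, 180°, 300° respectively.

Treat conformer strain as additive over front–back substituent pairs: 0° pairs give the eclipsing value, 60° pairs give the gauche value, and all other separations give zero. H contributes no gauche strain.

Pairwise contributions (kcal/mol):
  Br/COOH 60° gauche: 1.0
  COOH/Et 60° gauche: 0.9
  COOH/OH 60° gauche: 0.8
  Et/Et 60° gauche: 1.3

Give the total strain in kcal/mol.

0.9 kcal/mol

This conformer (staggered): COOH(120°)/Et(60°) gauche 0.9 → 0.9 kcal/mol.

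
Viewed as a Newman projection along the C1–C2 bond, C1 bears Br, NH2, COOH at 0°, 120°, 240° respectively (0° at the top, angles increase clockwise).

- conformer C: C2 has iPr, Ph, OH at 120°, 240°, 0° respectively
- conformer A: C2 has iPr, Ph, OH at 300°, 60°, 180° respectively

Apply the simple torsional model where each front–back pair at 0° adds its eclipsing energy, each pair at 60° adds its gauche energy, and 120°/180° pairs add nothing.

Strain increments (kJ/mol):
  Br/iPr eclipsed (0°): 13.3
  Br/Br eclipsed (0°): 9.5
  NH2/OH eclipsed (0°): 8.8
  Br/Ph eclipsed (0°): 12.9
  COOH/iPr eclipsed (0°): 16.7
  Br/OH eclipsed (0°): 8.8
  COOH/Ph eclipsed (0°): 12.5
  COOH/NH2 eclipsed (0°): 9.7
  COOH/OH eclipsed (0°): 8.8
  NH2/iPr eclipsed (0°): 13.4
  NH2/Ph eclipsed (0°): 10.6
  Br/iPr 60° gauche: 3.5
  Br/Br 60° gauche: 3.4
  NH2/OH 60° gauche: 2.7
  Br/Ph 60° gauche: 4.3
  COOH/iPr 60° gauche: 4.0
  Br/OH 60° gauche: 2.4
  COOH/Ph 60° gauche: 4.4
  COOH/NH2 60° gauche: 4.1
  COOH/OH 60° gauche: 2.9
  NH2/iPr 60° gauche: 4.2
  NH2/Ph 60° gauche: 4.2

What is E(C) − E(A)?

+13.1 kJ/mol

C is eclipsed. Br at 0° is eclipsed with OH at 0° (8.8); NH2 at 120° is eclipsed with iPr at 120° (13.4); COOH at 240° is eclipsed with Ph at 240° (12.5). Total 34.7 kJ/mol.
A is staggered. Br at 0° is gauche with iPr at 300° (3.5); Br at 0° is gauche with Ph at 60° (4.3); NH2 at 120° is gauche with Ph at 60° (4.2); NH2 at 120° is gauche with OH at 180° (2.7); COOH at 240° is gauche with iPr at 300° (4.0); COOH at 240° is gauche with OH at 180° (2.9). Total 21.6 kJ/mol.
E(C) − E(A) = 34.7 − 21.6 = +13.1 kJ/mol.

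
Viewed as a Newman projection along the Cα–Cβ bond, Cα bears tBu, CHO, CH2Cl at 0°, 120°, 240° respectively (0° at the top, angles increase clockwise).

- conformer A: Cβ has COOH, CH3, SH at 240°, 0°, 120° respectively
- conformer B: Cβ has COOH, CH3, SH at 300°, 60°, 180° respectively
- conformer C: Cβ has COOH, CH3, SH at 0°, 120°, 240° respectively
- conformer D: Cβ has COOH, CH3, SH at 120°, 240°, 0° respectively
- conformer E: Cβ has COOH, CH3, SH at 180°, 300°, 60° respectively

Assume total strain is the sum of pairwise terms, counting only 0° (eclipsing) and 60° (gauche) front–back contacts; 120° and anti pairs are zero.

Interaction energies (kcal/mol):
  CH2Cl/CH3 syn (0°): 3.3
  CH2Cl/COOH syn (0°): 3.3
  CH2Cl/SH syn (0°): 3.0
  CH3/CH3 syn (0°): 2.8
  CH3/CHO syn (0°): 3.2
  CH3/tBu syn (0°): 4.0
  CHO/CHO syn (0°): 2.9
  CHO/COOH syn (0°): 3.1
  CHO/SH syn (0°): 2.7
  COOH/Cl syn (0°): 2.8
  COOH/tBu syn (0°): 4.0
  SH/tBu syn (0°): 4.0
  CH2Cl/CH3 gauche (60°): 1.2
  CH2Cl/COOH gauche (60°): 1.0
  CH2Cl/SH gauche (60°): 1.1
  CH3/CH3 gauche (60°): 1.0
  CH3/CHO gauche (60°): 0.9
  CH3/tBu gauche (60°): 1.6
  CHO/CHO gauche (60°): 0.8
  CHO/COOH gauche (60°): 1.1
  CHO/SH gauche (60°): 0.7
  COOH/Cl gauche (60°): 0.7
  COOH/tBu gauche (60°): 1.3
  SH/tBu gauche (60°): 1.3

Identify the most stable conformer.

B

A (eclipsed): tBu(0°)/CH3(0°) eclipsed 4.0; CHO(120°)/SH(120°) eclipsed 2.7; CH2Cl(240°)/COOH(240°) eclipsed 3.3 → 10.0 kcal/mol.
B (staggered): tBu(0°)/COOH(300°) gauche 1.3; tBu(0°)/CH3(60°) gauche 1.6; CHO(120°)/CH3(60°) gauche 0.9; CHO(120°)/SH(180°) gauche 0.7; CH2Cl(240°)/COOH(300°) gauche 1.0; CH2Cl(240°)/SH(180°) gauche 1.1 → 6.6 kcal/mol.
C (eclipsed): tBu(0°)/COOH(0°) eclipsed 4.0; CHO(120°)/CH3(120°) eclipsed 3.2; CH2Cl(240°)/SH(240°) eclipsed 3.0 → 10.2 kcal/mol.
D (eclipsed): tBu(0°)/SH(0°) eclipsed 4.0; CHO(120°)/COOH(120°) eclipsed 3.1; CH2Cl(240°)/CH3(240°) eclipsed 3.3 → 10.4 kcal/mol.
E (staggered): tBu(0°)/CH3(300°) gauche 1.6; tBu(0°)/SH(60°) gauche 1.3; CHO(120°)/COOH(180°) gauche 1.1; CHO(120°)/SH(60°) gauche 0.7; CH2Cl(240°)/COOH(180°) gauche 1.0; CH2Cl(240°)/CH3(300°) gauche 1.2 → 6.9 kcal/mol.
B has the lowest total (6.6 kcal/mol).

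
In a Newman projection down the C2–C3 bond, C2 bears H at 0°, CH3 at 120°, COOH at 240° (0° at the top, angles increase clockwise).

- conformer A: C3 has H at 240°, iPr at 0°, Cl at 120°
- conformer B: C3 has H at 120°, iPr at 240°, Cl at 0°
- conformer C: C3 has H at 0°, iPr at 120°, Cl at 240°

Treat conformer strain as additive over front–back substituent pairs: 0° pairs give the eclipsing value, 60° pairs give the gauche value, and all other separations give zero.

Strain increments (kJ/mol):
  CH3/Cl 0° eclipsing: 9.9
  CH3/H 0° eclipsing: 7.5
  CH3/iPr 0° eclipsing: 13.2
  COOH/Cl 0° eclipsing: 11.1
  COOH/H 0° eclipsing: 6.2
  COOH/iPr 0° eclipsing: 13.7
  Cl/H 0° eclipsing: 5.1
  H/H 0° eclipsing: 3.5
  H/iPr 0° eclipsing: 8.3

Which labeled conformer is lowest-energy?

A is eclipsed. H at 0° is eclipsed with iPr at 0° (8.3); CH3 at 120° is eclipsed with Cl at 120° (9.9); COOH at 240° is eclipsed with H at 240° (6.2). Total 24.4 kJ/mol.
B is eclipsed. H at 0° is eclipsed with Cl at 0° (5.1); CH3 at 120° is eclipsed with H at 120° (7.5); COOH at 240° is eclipsed with iPr at 240° (13.7). Total 26.3 kJ/mol.
C is eclipsed. H at 0° is eclipsed with H at 0° (3.5); CH3 at 120° is eclipsed with iPr at 120° (13.2); COOH at 240° is eclipsed with Cl at 240° (11.1). Total 27.8 kJ/mol.
A has the lowest total (24.4 kJ/mol).

A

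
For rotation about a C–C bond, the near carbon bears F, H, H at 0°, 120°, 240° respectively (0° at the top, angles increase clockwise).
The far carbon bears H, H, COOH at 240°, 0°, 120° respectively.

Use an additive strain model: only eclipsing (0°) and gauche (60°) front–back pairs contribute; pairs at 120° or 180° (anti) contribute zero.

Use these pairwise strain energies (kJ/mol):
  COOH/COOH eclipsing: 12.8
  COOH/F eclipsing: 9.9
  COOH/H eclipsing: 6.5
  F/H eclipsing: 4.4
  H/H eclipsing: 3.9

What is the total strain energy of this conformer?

14.8 kJ/mol

This conformer (eclipsed): F–H eclipsed, H–COOH eclipsed, H–H eclipsed; 4.4 + 6.5 + 3.9 = 14.8 kJ/mol.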